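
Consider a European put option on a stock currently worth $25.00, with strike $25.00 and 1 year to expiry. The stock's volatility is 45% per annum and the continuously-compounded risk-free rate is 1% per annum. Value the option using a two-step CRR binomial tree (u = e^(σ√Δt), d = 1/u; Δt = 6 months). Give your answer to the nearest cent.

$3.80

CRR parameters: u = e^(σ√Δt) = e^(0.45·√0.5) = 1.3746, d = 1/u = 0.7275
Per-period rate: rΔt = 0.01·0.5 = 0.005, so R = e^0.005 = 1.0050
Risk-neutral probability p = (e^0.005 − 0.7275)/(1.3746 − 0.7275) = 0.2776/0.6472 = 0.4289
Terminal stock prices: S_uu = 47.24, S_ud = 25, S_dd = 13.23
Terminal payoffs (K − S): max(-22.24, 0) = 0, max(0, 0) = 0, max(11.77, 0) = 11.77
Node u (S = 34.37): V_u = e^(−0.005)·[0.4289·0.0000 + 0.5711·0.0000] = 0.0000
Node d (S = 18.19): V_d = e^(−0.005)·[0.4289·0.0000 + 0.5711·11.7701] = 6.6888
Node 0 (S = 25): V_0 = e^(−0.005)·[0.4289·0.0000 + 0.5711·6.6888] = 3.8012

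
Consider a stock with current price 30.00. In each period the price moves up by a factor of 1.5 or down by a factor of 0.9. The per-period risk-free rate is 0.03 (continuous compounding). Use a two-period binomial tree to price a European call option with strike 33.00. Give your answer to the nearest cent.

3.94

Risk-neutral probability p = (e^0.03 − 0.9)/(1.5 − 0.9) = 0.1305/0.6000 = 0.2174
Terminal stock prices: S_uu = 67.5, S_ud = 40.5, S_dd = 24.3
Terminal payoffs (S − K): max(34.5, 0) = 34.5, max(7.5, 0) = 7.5, max(-8.7, 0) = 0
Node u (S = 45): V_u = e^(−0.03)·[0.2174·34.5000 + 0.7826·7.5000] = 12.9753
Node d (S = 27): V_d = e^(−0.03)·[0.2174·7.5000 + 0.7826·0.0000] = 1.5825
Node 0 (S = 30): V_0 = e^(−0.03)·[0.2174·12.9753 + 0.7826·1.5825] = 3.9396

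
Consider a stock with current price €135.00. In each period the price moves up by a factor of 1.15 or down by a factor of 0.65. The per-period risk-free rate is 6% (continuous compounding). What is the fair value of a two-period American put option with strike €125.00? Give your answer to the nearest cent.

€9.29

Risk-neutral probability p = (e^0.06 − 0.65)/(1.15 − 0.65) = 0.4118/0.5000 = 0.8237
Terminal stock prices: S_uu = 178.5, S_ud = 100.9, S_dd = 57.04
Terminal payoffs (K − S): max(-53.54, 0) = 0, max(24.09, 0) = 24.09, max(67.96, 0) = 67.96
Node u (S = 155.2): continuation = e^(−0.06)·[0.8237·0.0000 + 0.1763·24.0875] = 3.9999; exercise value = 0.0000 ≤ continuation, so V_u = 3.9999
Node d (S = 87.75): continuation = e^(−0.06)·[0.8237·24.0875 + 0.1763·67.9625] = 29.9706; exercise value = 37.2500 > continuation, so V_d = 37.2500 (exercise)
Node 0 (S = 135): continuation = e^(−0.06)·[0.8237·3.9999 + 0.1763·37.2500] = 9.2884; exercise value = 0.0000 ≤ continuation, so V_0 = 9.2884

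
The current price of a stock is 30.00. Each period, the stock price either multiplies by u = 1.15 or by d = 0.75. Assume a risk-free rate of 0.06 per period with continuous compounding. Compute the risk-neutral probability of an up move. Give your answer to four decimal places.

p = 0.7796

Risk-neutral probability p = (e^0.06 − 0.75)/(1.15 − 0.75) = 0.3118/0.4000 = 0.7796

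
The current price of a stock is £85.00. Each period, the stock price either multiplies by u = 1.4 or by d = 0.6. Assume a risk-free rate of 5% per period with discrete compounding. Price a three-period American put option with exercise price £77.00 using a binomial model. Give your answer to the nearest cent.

Risk-neutral probability p = (1 + 0.05 − 0.6)/(1.4 − 0.6) = 0.4500/0.8000 = 0.5625
Terminal stock prices: S_uuu = 233.2, S_uud = 99.96, S_udd = 42.84, S_ddd = 18.36
Terminal payoffs (K − S): max(-156.2, 0) = 0, max(-22.96, 0) = 0, max(34.16, 0) = 34.16, max(58.64, 0) = 58.64
Node uu (S = 166.6): continuation = 1/1.05·[0.5625·0.0000 + 0.4375·0.0000] = 0.0000; exercise value = 0.0000 ≤ continuation, so V_uu = 0.0000
Node ud (S = 71.4): continuation = 1/1.05·[0.5625·0.0000 + 0.4375·34.1600] = 14.2333; exercise value = 5.6000 ≤ continuation, so V_ud = 14.2333
Node dd (S = 30.6): continuation = 1/1.05·[0.5625·34.1600 + 0.4375·58.6400] = 42.7333; exercise value = 46.4000 > continuation, so V_dd = 46.4000 (exercise)
Node u (S = 119): continuation = 1/1.05·[0.5625·0.0000 + 0.4375·14.2333] = 5.9306; exercise value = 0.0000 ≤ continuation, so V_u = 5.9306
Node d (S = 51): continuation = 1/1.05·[0.5625·14.2333 + 0.4375·46.4000] = 26.9583; exercise value = 26.0000 ≤ continuation, so V_d = 26.9583
Node 0 (S = 85): continuation = 1/1.05·[0.5625·5.9306 + 0.4375·26.9583] = 14.4097; exercise value = 0.0000 ≤ continuation, so V_0 = 14.4097

£14.41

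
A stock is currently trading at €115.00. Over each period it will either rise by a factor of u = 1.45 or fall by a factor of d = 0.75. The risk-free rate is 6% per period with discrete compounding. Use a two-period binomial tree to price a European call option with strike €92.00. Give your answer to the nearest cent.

Risk-neutral probability p = (1 + 0.06 − 0.75)/(1.45 − 0.75) = 0.3100/0.7000 = 0.4429
Terminal stock prices: S_uu = 241.8, S_ud = 125.1, S_dd = 64.69
Terminal payoffs (S − K): max(149.8, 0) = 149.8, max(33.06, 0) = 33.06, max(-27.31, 0) = 0
Node u (S = 166.8): V_u = 1/1.06·[0.4429·149.7875 + 0.5571·33.0625] = 79.9575
Node d (S = 86.25): V_d = 1/1.06·[0.4429·33.0625 + 0.5571·0.0000] = 13.8132
Node 0 (S = 115): V_0 = 1/1.06·[0.4429·79.9575 + 0.5571·13.8132] = 40.6657

€40.67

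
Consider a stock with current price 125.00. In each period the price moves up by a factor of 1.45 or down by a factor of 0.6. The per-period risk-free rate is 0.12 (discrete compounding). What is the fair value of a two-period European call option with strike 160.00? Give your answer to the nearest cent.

30.67

Risk-neutral probability p = (1 + 0.12 − 0.6)/(1.45 − 0.6) = 0.5200/0.8500 = 0.6118
Terminal stock prices: S_uu = 262.8, S_ud = 108.8, S_dd = 45
Terminal payoffs (S − K): max(102.8, 0) = 102.8, max(-51.25, 0) = 0, max(-115, 0) = 0
Node u (S = 181.2): V_u = 1/1.12·[0.6118·102.8125 + 0.3882·0.0000] = 56.1581
Node d (S = 75): V_d = 1/1.12·[0.6118·0.0000 + 0.3882·0.0000] = 0.0000
Node 0 (S = 125): V_0 = 1/1.12·[0.6118·56.1581 + 0.3882·0.0000] = 30.6746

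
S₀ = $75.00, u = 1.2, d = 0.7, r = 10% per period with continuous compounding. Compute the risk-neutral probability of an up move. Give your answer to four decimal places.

Risk-neutral probability p = (e^0.1 − 0.7)/(1.2 − 0.7) = 0.4052/0.5000 = 0.8103

p = 0.8103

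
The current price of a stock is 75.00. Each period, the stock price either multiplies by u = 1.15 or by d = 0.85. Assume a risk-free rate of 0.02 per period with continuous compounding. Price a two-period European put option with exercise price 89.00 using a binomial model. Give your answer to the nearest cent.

Risk-neutral probability p = (e^0.02 − 0.85)/(1.15 − 0.85) = 0.1702/0.3000 = 0.5673
Terminal stock prices: S_uu = 99.19, S_ud = 73.31, S_dd = 54.19
Terminal payoffs (K − S): max(-10.19, 0) = 0, max(15.69, 0) = 15.69, max(34.81, 0) = 34.81
Node u (S = 86.25): V_u = e^(−0.02)·[0.5673·0.0000 + 0.4327·15.6875] = 6.6530
Node d (S = 63.75): V_d = e^(−0.02)·[0.5673·15.6875 + 0.4327·34.8125] = 23.4877
Node 0 (S = 75): V_0 = e^(−0.02)·[0.5673·6.6530 + 0.4327·23.4877] = 13.6608

13.66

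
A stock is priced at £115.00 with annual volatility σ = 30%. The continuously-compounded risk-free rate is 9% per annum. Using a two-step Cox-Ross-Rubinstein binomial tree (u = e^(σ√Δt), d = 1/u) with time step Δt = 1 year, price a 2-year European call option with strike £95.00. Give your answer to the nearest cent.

CRR parameters: u = e^(σ√Δt) = e^(0.3·√1) = 1.3499, d = 1/u = 0.7408
Per-period rate: rΔt = 0.09·1 = 0.09, so R = e^0.09 = 1.0942
Risk-neutral probability p = (e^0.09 − 0.7408)/(1.3499 − 0.7408) = 0.3534/0.6090 = 0.5802
Terminal stock prices: S_uu = 209.5, S_ud = 115, S_dd = 63.11
Terminal payoffs (S − K): max(114.5, 0) = 114.5, max(20, 0) = 20, max(-31.89, 0) = 0
Node u (S = 155.2): V_u = e^(−0.09)·[0.5802·114.5437 + 0.4198·20.0000] = 68.4103
Node d (S = 85.19): V_d = e^(−0.09)·[0.5802·20.0000 + 0.4198·0.0000] = 10.6050
Node 0 (S = 115): V_0 = e^(−0.09)·[0.5802·68.4103 + 0.4198·10.6050] = 40.3434

£40.34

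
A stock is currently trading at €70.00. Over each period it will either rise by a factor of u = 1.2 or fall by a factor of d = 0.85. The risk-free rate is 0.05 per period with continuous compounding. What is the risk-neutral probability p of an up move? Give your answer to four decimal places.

p = 0.5751

Risk-neutral probability p = (e^0.05 − 0.85)/(1.2 − 0.85) = 0.2013/0.3500 = 0.5751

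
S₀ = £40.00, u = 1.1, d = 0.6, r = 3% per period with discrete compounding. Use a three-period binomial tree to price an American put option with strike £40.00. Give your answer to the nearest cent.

Risk-neutral probability p = (1 + 0.03 − 0.6)/(1.1 − 0.6) = 0.4300/0.5000 = 0.8600
Terminal stock prices: S_uuu = 53.24, S_uud = 29.04, S_udd = 15.84, S_ddd = 8.64
Terminal payoffs (K − S): max(-13.24, 0) = 0, max(10.96, 0) = 10.96, max(24.16, 0) = 24.16, max(31.36, 0) = 31.36
Node uu (S = 48.4): continuation = 1/1.03·[0.8600·0.0000 + 0.1400·10.9600] = 1.4897; exercise value = 0.0000 ≤ continuation, so V_uu = 1.4897
Node ud (S = 26.4): continuation = 1/1.03·[0.8600·10.9600 + 0.1400·24.1600] = 12.4350; exercise value = 13.6000 > continuation, so V_ud = 13.6000 (exercise)
Node dd (S = 14.4): continuation = 1/1.03·[0.8600·24.1600 + 0.1400·31.3600] = 24.4350; exercise value = 25.6000 > continuation, so V_dd = 25.6000 (exercise)
Node u (S = 44): continuation = 1/1.03·[0.8600·1.4897 + 0.1400·13.6000] = 3.0924; exercise value = 0.0000 ≤ continuation, so V_u = 3.0924
Node d (S = 24): continuation = 1/1.03·[0.8600·13.6000 + 0.1400·25.6000] = 14.8350; exercise value = 16.0000 > continuation, so V_d = 16.0000 (exercise)
Node 0 (S = 40): continuation = 1/1.03·[0.8600·3.0924 + 0.1400·16.0000] = 4.7567; exercise value = 0.0000 ≤ continuation, so V_0 = 4.7567

£4.76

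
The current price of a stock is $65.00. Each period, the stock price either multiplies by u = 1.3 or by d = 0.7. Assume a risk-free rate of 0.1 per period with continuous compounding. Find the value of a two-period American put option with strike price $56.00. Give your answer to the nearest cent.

Risk-neutral probability p = (e^0.1 − 0.7)/(1.3 − 0.7) = 0.4052/0.6000 = 0.6753
Terminal stock prices: S_uu = 109.9, S_ud = 59.15, S_dd = 31.85
Terminal payoffs (K − S): max(-53.85, 0) = 0, max(-3.15, 0) = 0, max(24.15, 0) = 24.15
Node u (S = 84.5): continuation = e^(−0.1)·[0.6753·0.0000 + 0.3247·0.0000] = 0.0000; exercise value = 0.0000 ≤ continuation, so V_u = 0.0000
Node d (S = 45.5): continuation = e^(−0.1)·[0.6753·0.0000 + 0.3247·24.1500] = 7.0956; exercise value = 10.5000 > continuation, so V_d = 10.5000 (exercise)
Node 0 (S = 65): continuation = e^(−0.1)·[0.6753·0.0000 + 0.3247·10.5000] = 3.0851; exercise value = 0.0000 ≤ continuation, so V_0 = 3.0851

$3.09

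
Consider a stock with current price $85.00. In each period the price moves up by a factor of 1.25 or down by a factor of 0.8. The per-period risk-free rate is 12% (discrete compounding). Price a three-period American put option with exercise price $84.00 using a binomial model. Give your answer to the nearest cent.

$4.80

Risk-neutral probability p = (1 + 0.12 − 0.8)/(1.25 − 0.8) = 0.3200/0.4500 = 0.7111
Terminal stock prices: S_uuu = 166, S_uud = 106.2, S_udd = 68, S_ddd = 43.52
Terminal payoffs (K − S): max(-82.02, 0) = 0, max(-22.25, 0) = 0, max(16, 0) = 16, max(40.48, 0) = 40.48
Node uu (S = 132.8): continuation = 1/1.12·[0.7111·0.0000 + 0.2889·0.0000] = 0.0000; exercise value = 0.0000 ≤ continuation, so V_uu = 0.0000
Node ud (S = 85): continuation = 1/1.12·[0.7111·0.0000 + 0.2889·16.0000] = 4.1270; exercise value = 0.0000 ≤ continuation, so V_ud = 4.1270
Node dd (S = 54.4): continuation = 1/1.12·[0.7111·16.0000 + 0.2889·40.4800] = 20.6000; exercise value = 29.6000 > continuation, so V_dd = 29.6000 (exercise)
Node u (S = 106.2): continuation = 1/1.12·[0.7111·0.0000 + 0.2889·4.1270] = 1.0645; exercise value = 0.0000 ≤ continuation, so V_u = 1.0645
Node d (S = 68): continuation = 1/1.12·[0.7111·4.1270 + 0.2889·29.6000] = 10.2552; exercise value = 16.0000 > continuation, so V_d = 16.0000 (exercise)
Node 0 (S = 85): continuation = 1/1.12·[0.7111·1.0645 + 0.2889·16.0000] = 4.8029; exercise value = 0.0000 ≤ continuation, so V_0 = 4.8029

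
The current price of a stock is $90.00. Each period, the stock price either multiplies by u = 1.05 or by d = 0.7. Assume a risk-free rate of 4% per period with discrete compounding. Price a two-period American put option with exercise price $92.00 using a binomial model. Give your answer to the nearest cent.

$2.00

Risk-neutral probability p = (1 + 0.04 − 0.7)/(1.05 − 0.7) = 0.3400/0.3500 = 0.9714
Terminal stock prices: S_uu = 99.23, S_ud = 66.15, S_dd = 44.1
Terminal payoffs (K − S): max(-7.225, 0) = 0, max(25.85, 0) = 25.85, max(47.9, 0) = 47.9
Node u (S = 94.5): continuation = 1/1.04·[0.9714·0.0000 + 0.0286·25.8500] = 0.7102; exercise value = 0.0000 ≤ continuation, so V_u = 0.7102
Node d (S = 63): continuation = 1/1.04·[0.9714·25.8500 + 0.0286·47.9000] = 25.4615; exercise value = 29.0000 > continuation, so V_d = 29.0000 (exercise)
Node 0 (S = 90): continuation = 1/1.04·[0.9714·0.7102 + 0.0286·29.0000] = 1.4600; exercise value = 2.0000 > continuation, so V_0 = 2.0000 (exercise)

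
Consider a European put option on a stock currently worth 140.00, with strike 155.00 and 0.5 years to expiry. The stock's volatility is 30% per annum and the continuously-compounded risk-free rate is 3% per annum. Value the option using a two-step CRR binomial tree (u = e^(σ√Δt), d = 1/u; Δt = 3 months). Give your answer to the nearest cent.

20.65

CRR parameters: u = e^(σ√Δt) = e^(0.3·√0.25) = 1.1618, d = 1/u = 0.8607
Per-period rate: rΔt = 0.03·0.25 = 0.0075, so R = e^0.0075 = 1.0075
Risk-neutral probability p = (e^0.0075 − 0.8607)/(1.1618 − 0.8607) = 0.1468/0.3011 = 0.4876
Terminal stock prices: S_uu = 189, S_ud = 140, S_dd = 103.7
Terminal payoffs (K − S): max(-33.98, 0) = 0, max(15, 0) = 15, max(51.29, 0) = 51.29
Node u (S = 162.7): V_u = e^(−0.0075)·[0.4876·0.0000 + 0.5124·15.0000] = 7.6290
Node d (S = 120.5): V_d = e^(−0.0075)·[0.4876·15.0000 + 0.5124·51.2854] = 33.3427
Node 0 (S = 140): V_0 = e^(−0.0075)·[0.4876·7.6290 + 0.5124·33.3427] = 20.6500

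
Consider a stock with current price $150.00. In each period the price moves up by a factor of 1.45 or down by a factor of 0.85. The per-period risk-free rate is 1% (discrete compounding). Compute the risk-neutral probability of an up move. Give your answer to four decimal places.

p = 0.2667

Risk-neutral probability p = (1 + 0.01 − 0.85)/(1.45 − 0.85) = 0.1600/0.6000 = 0.2667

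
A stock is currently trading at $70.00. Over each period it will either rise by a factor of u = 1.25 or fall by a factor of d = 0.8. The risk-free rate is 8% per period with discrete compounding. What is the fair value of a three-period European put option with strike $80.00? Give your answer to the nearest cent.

Risk-neutral probability p = (1 + 0.08 − 0.8)/(1.25 − 0.8) = 0.2800/0.4500 = 0.6222
Terminal stock prices: S_uuu = 136.7, S_uud = 87.5, S_udd = 56, S_ddd = 35.84
Terminal payoffs (K − S): max(-56.72, 0) = 0, max(-7.5, 0) = 0, max(24, 0) = 24, max(44.16, 0) = 44.16
Node uu (S = 109.4): V_uu = 1/1.08·[0.6222·0.0000 + 0.3778·0.0000] = 0.0000
Node ud (S = 70): V_ud = 1/1.08·[0.6222·0.0000 + 0.3778·24.0000] = 8.3951
Node dd (S = 44.8): V_dd = 1/1.08·[0.6222·24.0000 + 0.3778·44.1600] = 29.2741
Node u (S = 87.5): V_u = 1/1.08·[0.6222·0.0000 + 0.3778·8.3951] = 2.9365
Node d (S = 56): V_d = 1/1.08·[0.6222·8.3951 + 0.3778·29.2741] = 15.0766
Node 0 (S = 70): V_0 = 1/1.08·[0.6222·2.9365 + 0.3778·15.0766] = 6.9655

$6.97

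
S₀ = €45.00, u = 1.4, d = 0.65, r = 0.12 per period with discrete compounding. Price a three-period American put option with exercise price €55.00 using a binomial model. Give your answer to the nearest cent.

Risk-neutral probability p = (1 + 0.12 − 0.65)/(1.4 − 0.65) = 0.4700/0.7500 = 0.6267
Terminal stock prices: S_uuu = 123.5, S_uud = 57.33, S_udd = 26.62, S_ddd = 12.36
Terminal payoffs (K − S): max(-68.48, 0) = 0, max(-2.33, 0) = 0, max(28.38, 0) = 28.38, max(42.64, 0) = 42.64
Node uu (S = 88.2): continuation = 1/1.12·[0.6267·0.0000 + 0.3733·0.0000] = 0.0000; exercise value = 0.0000 ≤ continuation, so V_uu = 0.0000
Node ud (S = 40.95): continuation = 1/1.12·[0.6267·0.0000 + 0.3733·28.3825] = 9.4608; exercise value = 14.0500 > continuation, so V_ud = 14.0500 (exercise)
Node dd (S = 19.01): continuation = 1/1.12·[0.6267·28.3825 + 0.3733·42.6419] = 30.0946; exercise value = 35.9875 > continuation, so V_dd = 35.9875 (exercise)
Node u (S = 63): continuation = 1/1.12·[0.6267·0.0000 + 0.3733·14.0500] = 4.6833; exercise value = 0.0000 ≤ continuation, so V_u = 4.6833
Node d (S = 29.25): continuation = 1/1.12·[0.6267·14.0500 + 0.3733·35.9875] = 19.8571; exercise value = 25.7500 > continuation, so V_d = 25.7500 (exercise)
Node 0 (S = 45): continuation = 1/1.12·[0.6267·4.6833 + 0.3733·25.7500] = 11.2038; exercise value = 10.0000 ≤ continuation, so V_0 = 11.2038

€11.20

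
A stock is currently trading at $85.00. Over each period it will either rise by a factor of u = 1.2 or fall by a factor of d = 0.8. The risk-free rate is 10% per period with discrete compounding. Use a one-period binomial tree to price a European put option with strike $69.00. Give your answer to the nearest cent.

Risk-neutral probability p = (1 + 0.1 − 0.8)/(1.2 − 0.8) = 0.3000/0.4000 = 0.7500
Terminal stock prices: S_u = 102, S_d = 68
Terminal payoffs (K − S): max(-33, 0) = 0, max(1, 0) = 1
Node 0 (S = 85): V_0 = 1/1.1·[0.7500·0.0000 + 0.2500·1.0000] = 0.2273

$0.23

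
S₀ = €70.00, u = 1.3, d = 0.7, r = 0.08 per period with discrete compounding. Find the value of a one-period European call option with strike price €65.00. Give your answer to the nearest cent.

€15.25

Risk-neutral probability p = (1 + 0.08 − 0.7)/(1.3 − 0.7) = 0.3800/0.6000 = 0.6333
Terminal stock prices: S_u = 91, S_d = 49
Terminal payoffs (S − K): max(26, 0) = 26, max(-16, 0) = 0
Node 0 (S = 70): V_0 = 1/1.08·[0.6333·26.0000 + 0.3667·0.0000] = 15.2469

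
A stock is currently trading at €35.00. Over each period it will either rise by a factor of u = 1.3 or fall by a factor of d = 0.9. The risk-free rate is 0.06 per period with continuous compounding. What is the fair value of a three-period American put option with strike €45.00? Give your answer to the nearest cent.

€10.00

Risk-neutral probability p = (e^0.06 − 0.9)/(1.3 − 0.9) = 0.1618/0.4000 = 0.4046
Terminal stock prices: S_uuu = 76.89, S_uud = 53.24, S_udd = 36.86, S_ddd = 25.52
Terminal payoffs (K − S): max(-31.89, 0) = 0, max(-8.235, 0) = 0, max(8.145, 0) = 8.145, max(19.48, 0) = 19.48
Node uu (S = 59.15): continuation = e^(−0.06)·[0.4046·0.0000 + 0.5954·0.0000] = 0.0000; exercise value = 0.0000 ≤ continuation, so V_uu = 0.0000
Node ud (S = 40.95): continuation = e^(−0.06)·[0.4046·0.0000 + 0.5954·8.1450] = 4.5672; exercise value = 4.0500 ≤ continuation, so V_ud = 4.5672
Node dd (S = 28.35): continuation = e^(−0.06)·[0.4046·8.1450 + 0.5954·19.4850] = 14.0294; exercise value = 16.6500 > continuation, so V_dd = 16.6500 (exercise)
Node u (S = 45.5): continuation = e^(−0.06)·[0.4046·0.0000 + 0.5954·4.5672] = 2.5610; exercise value = 0.0000 ≤ continuation, so V_u = 2.5610
Node d (S = 31.5): continuation = e^(−0.06)·[0.4046·4.5672 + 0.5954·16.6500] = 11.0765; exercise value = 13.5000 > continuation, so V_d = 13.5000 (exercise)
Node 0 (S = 35): continuation = e^(−0.06)·[0.4046·2.5610 + 0.5954·13.5000] = 8.5457; exercise value = 10.0000 > continuation, so V_0 = 10.0000 (exercise)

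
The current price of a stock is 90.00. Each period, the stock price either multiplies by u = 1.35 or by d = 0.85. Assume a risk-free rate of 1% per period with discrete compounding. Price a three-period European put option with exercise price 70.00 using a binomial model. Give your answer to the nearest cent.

Risk-neutral probability p = (1 + 0.01 − 0.85)/(1.35 − 0.85) = 0.1600/0.5000 = 0.3200
Terminal stock prices: S_uuu = 221.4, S_uud = 139.4, S_udd = 87.78, S_ddd = 55.27
Terminal payoffs (K − S): max(-151.4, 0) = 0, max(-69.42, 0) = 0, max(-17.78, 0) = 0, max(14.73, 0) = 14.73
Node uu (S = 164): V_uu = 1/1.01·[0.3200·0.0000 + 0.6800·0.0000] = 0.0000
Node ud (S = 103.3): V_ud = 1/1.01·[0.3200·0.0000 + 0.6800·0.0000] = 0.0000
Node dd (S = 65.02): V_dd = 1/1.01·[0.3200·0.0000 + 0.6800·14.7288] = 9.9164
Node u (S = 121.5): V_u = 1/1.01·[0.3200·0.0000 + 0.6800·0.0000] = 0.0000
Node d (S = 76.5): V_d = 1/1.01·[0.3200·0.0000 + 0.6800·9.9164] = 6.6764
Node 0 (S = 90): V_0 = 1/1.01·[0.3200·0.0000 + 0.6800·6.6764] = 4.4950

4.49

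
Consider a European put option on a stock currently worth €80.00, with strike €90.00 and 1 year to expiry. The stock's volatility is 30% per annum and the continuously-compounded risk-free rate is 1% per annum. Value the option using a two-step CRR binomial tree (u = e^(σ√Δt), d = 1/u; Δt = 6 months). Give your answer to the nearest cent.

€15.83

CRR parameters: u = e^(σ√Δt) = e^(0.3·√0.5) = 1.2363, d = 1/u = 0.8089
Per-period rate: rΔt = 0.01·0.5 = 0.005, so R = e^0.005 = 1.0050
Risk-neutral probability p = (e^0.005 − 0.8089)/(1.2363 − 0.8089) = 0.1962/0.4275 = 0.4589
Terminal stock prices: S_uu = 122.3, S_ud = 80, S_dd = 52.34
Terminal payoffs (K − S): max(-32.28, 0) = 0, max(10, 0) = 10, max(37.66, 0) = 37.66
Node u (S = 98.9): V_u = e^(−0.005)·[0.4589·0.0000 + 0.5411·10.0000] = 5.3841
Node d (S = 64.71): V_d = e^(−0.005)·[0.4589·10.0000 + 0.5411·37.6599] = 24.8425
Node 0 (S = 80): V_0 = e^(−0.005)·[0.4589·5.3841 + 0.5411·24.8425] = 15.8338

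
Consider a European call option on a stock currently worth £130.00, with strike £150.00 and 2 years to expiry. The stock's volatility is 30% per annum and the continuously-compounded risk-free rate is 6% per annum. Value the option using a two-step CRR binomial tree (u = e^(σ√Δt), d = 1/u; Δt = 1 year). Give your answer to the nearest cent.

CRR parameters: u = e^(σ√Δt) = e^(0.3·√1) = 1.3499, d = 1/u = 0.7408
Per-period rate: rΔt = 0.06·1 = 0.06, so R = e^0.06 = 1.0618
Risk-neutral probability p = (e^0.06 − 0.7408)/(1.3499 − 0.7408) = 0.3210/0.6090 = 0.5271
Terminal stock prices: S_uu = 236.9, S_ud = 130, S_dd = 71.35
Terminal payoffs (S − K): max(86.88, 0) = 86.88, max(-20, 0) = 0, max(-78.65, 0) = 0
Node u (S = 175.5): V_u = e^(−0.06)·[0.5271·86.8754 + 0.4729·0.0000] = 43.1244
Node d (S = 96.31): V_d = e^(−0.06)·[0.5271·0.0000 + 0.4729·0.0000] = 0.0000
Node 0 (S = 130): V_0 = e^(−0.06)·[0.5271·43.1244 + 0.4729·0.0000] = 21.4067

£21.41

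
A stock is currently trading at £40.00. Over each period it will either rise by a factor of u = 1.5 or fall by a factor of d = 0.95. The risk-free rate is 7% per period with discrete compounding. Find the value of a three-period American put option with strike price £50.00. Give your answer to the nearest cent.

£10.00

Risk-neutral probability p = (1 + 0.07 − 0.95)/(1.5 − 0.95) = 0.1200/0.5500 = 0.2182
Terminal stock prices: S_uuu = 135, S_uud = 85.5, S_udd = 54.15, S_ddd = 34.29
Terminal payoffs (K − S): max(-85, 0) = 0, max(-35.5, 0) = 0, max(-4.15, 0) = 0, max(15.71, 0) = 15.71
Node uu (S = 90): continuation = 1/1.07·[0.2182·0.0000 + 0.7818·0.0000] = 0.0000; exercise value = 0.0000 ≤ continuation, so V_uu = 0.0000
Node ud (S = 57): continuation = 1/1.07·[0.2182·0.0000 + 0.7818·0.0000] = 0.0000; exercise value = 0.0000 ≤ continuation, so V_ud = 0.0000
Node dd (S = 36.1): continuation = 1/1.07·[0.2182·0.0000 + 0.7818·15.7050] = 11.4752; exercise value = 13.9000 > continuation, so V_dd = 13.9000 (exercise)
Node u (S = 60): continuation = 1/1.07·[0.2182·0.0000 + 0.7818·0.0000] = 0.0000; exercise value = 0.0000 ≤ continuation, so V_u = 0.0000
Node d (S = 38): continuation = 1/1.07·[0.2182·0.0000 + 0.7818·13.9000] = 10.1563; exercise value = 12.0000 > continuation, so V_d = 12.0000 (exercise)
Node 0 (S = 40): continuation = 1/1.07·[0.2182·0.0000 + 0.7818·12.0000] = 8.7681; exercise value = 10.0000 > continuation, so V_0 = 10.0000 (exercise)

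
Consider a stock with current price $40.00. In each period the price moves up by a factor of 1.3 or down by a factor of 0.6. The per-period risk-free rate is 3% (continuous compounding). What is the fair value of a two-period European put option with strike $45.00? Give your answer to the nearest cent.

Risk-neutral probability p = (e^0.03 − 0.6)/(1.3 − 0.6) = 0.4305/0.7000 = 0.6149
Terminal stock prices: S_uu = 67.6, S_ud = 31.2, S_dd = 14.4
Terminal payoffs (K − S): max(-22.6, 0) = 0, max(13.8, 0) = 13.8, max(30.6, 0) = 30.6
Node u (S = 52): V_u = e^(−0.03)·[0.6149·0.0000 + 0.3851·13.8000] = 5.1568
Node d (S = 24): V_d = e^(−0.03)·[0.6149·13.8000 + 0.3851·30.6000] = 19.6700
Node 0 (S = 40): V_0 = e^(−0.03)·[0.6149·5.1568 + 0.3851·19.6700] = 10.4278

$10.43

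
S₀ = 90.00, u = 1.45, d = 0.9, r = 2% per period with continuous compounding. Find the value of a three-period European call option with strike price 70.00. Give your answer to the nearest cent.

26.05

Risk-neutral probability p = (e^0.02 − 0.9)/(1.45 − 0.9) = 0.1202/0.5500 = 0.2185
Terminal stock prices: S_uuu = 274.4, S_uud = 170.3, S_udd = 105.7, S_ddd = 65.61
Terminal payoffs (S − K): max(204.4, 0) = 204.4, max(100.3, 0) = 100.3, max(35.71, 0) = 35.71, max(-4.39, 0) = 0
Node uu (S = 189.2): V_uu = e^(−0.02)·[0.2185·204.3762 + 0.7815·100.3025] = 120.6111
Node ud (S = 117.5): V_ud = e^(−0.02)·[0.2185·100.3025 + 0.7815·35.7050] = 48.8361
Node dd (S = 72.9): V_dd = e^(−0.02)·[0.2185·35.7050 + 0.7815·0.0000] = 7.6487
Node u (S = 130.5): V_u = e^(−0.02)·[0.2185·120.6111 + 0.7815·48.8361] = 63.2447
Node d (S = 81): V_d = e^(−0.02)·[0.2185·48.8361 + 0.7815·7.6487] = 16.3205
Node 0 (S = 90): V_0 = e^(−0.02)·[0.2185·63.2447 + 0.7815·16.3205] = 26.0494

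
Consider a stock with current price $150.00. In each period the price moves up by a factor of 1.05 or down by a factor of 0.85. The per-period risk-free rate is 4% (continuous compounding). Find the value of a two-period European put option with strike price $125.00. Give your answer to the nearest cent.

Risk-neutral probability p = (e^0.04 − 0.85)/(1.05 − 0.85) = 0.1908/0.2000 = 0.9541
Terminal stock prices: S_uu = 165.4, S_ud = 133.9, S_dd = 108.4
Terminal payoffs (K − S): max(-40.38, 0) = 0, max(-8.875, 0) = 0, max(16.63, 0) = 16.63
Node u (S = 157.5): V_u = e^(−0.04)·[0.9541·0.0000 + 0.0459·0.0000] = 0.0000
Node d (S = 127.5): V_d = e^(−0.04)·[0.9541·0.0000 + 0.0459·16.6250] = 0.7339
Node 0 (S = 150): V_0 = e^(−0.04)·[0.9541·0.0000 + 0.0459·0.7339] = 0.0324

$0.03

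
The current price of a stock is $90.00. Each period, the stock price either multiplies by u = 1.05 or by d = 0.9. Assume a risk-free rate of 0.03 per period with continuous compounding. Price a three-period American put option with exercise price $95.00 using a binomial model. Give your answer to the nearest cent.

$5.00

Risk-neutral probability p = (e^0.03 − 0.9)/(1.05 − 0.9) = 0.1305/0.1500 = 0.8697
Terminal stock prices: S_uuu = 104.2, S_uud = 89.3, S_udd = 76.55, S_ddd = 65.61
Terminal payoffs (K − S): max(-9.186, 0) = 0, max(5.697, 0) = 5.697, max(18.45, 0) = 18.45, max(29.39, 0) = 29.39
Node uu (S = 99.23): continuation = e^(−0.03)·[0.8697·0.0000 + 0.1303·5.6975] = 0.7205; exercise value = 0.0000 ≤ continuation, so V_uu = 0.7205
Node ud (S = 85.05): continuation = e^(−0.03)·[0.8697·5.6975 + 0.1303·18.4550] = 7.1423; exercise value = 9.9500 > continuation, so V_ud = 9.9500 (exercise)
Node dd (S = 72.9): continuation = e^(−0.03)·[0.8697·18.4550 + 0.1303·29.3900] = 19.2923; exercise value = 22.1000 > continuation, so V_dd = 22.1000 (exercise)
Node u (S = 94.5): continuation = e^(−0.03)·[0.8697·0.7205 + 0.1303·9.9500] = 1.8663; exercise value = 0.5000 ≤ continuation, so V_u = 1.8663
Node d (S = 81): continuation = e^(−0.03)·[0.8697·9.9500 + 0.1303·22.1000] = 11.1923; exercise value = 14.0000 > continuation, so V_d = 14.0000 (exercise)
Node 0 (S = 90): continuation = e^(−0.03)·[0.8697·1.8663 + 0.1303·14.0000] = 3.3454; exercise value = 5.0000 > continuation, so V_0 = 5.0000 (exercise)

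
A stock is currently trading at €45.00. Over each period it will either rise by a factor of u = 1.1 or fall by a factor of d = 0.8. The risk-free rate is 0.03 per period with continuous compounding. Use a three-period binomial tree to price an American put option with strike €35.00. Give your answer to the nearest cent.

Risk-neutral probability p = (e^0.03 − 0.8)/(1.1 − 0.8) = 0.2305/0.3000 = 0.7682
Terminal stock prices: S_uuu = 59.9, S_uud = 43.56, S_udd = 31.68, S_ddd = 23.04
Terminal payoffs (K − S): max(-24.9, 0) = 0, max(-8.56, 0) = 0, max(3.32, 0) = 3.32, max(11.96, 0) = 11.96
Node uu (S = 54.45): continuation = e^(−0.03)·[0.7682·0.0000 + 0.2318·0.0000] = 0.0000; exercise value = 0.0000 ≤ continuation, so V_uu = 0.0000
Node ud (S = 39.6): continuation = e^(−0.03)·[0.7682·0.0000 + 0.2318·3.3200] = 0.7469; exercise value = 0.0000 ≤ continuation, so V_ud = 0.7469
Node dd (S = 28.8): continuation = e^(−0.03)·[0.7682·3.3200 + 0.2318·11.9600] = 5.1656; exercise value = 6.2000 > continuation, so V_dd = 6.2000 (exercise)
Node u (S = 49.5): continuation = e^(−0.03)·[0.7682·0.0000 + 0.2318·0.7469] = 0.1680; exercise value = 0.0000 ≤ continuation, so V_u = 0.1680
Node d (S = 36): continuation = e^(−0.03)·[0.7682·0.7469 + 0.2318·6.2000] = 1.9516; exercise value = 0.0000 ≤ continuation, so V_d = 1.9516
Node 0 (S = 45): continuation = e^(−0.03)·[0.7682·0.1680 + 0.2318·1.9516] = 0.5643; exercise value = 0.0000 ≤ continuation, so V_0 = 0.5643

€0.56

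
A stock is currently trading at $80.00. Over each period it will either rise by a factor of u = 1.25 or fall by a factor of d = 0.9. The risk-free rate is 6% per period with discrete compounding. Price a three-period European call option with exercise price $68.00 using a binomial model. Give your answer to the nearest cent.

Risk-neutral probability p = (1 + 0.06 − 0.9)/(1.25 − 0.9) = 0.1600/0.3500 = 0.4571
Terminal stock prices: S_uuu = 156.2, S_uud = 112.5, S_udd = 81, S_ddd = 58.32
Terminal payoffs (S − K): max(88.25, 0) = 88.25, max(44.5, 0) = 44.5, max(13, 0) = 13, max(-9.68, 0) = 0
Node uu (S = 125): V_uu = 1/1.06·[0.4571·88.2500 + 0.5429·44.5000] = 60.8491
Node ud (S = 90): V_ud = 1/1.06·[0.4571·44.5000 + 0.5429·13.0000] = 25.8491
Node dd (S = 64.8): V_dd = 1/1.06·[0.4571·13.0000 + 0.5429·0.0000] = 5.6065
Node u (S = 100): V_u = 1/1.06·[0.4571·60.8491 + 0.5429·25.8491] = 39.4802
Node d (S = 72): V_d = 1/1.06·[0.4571·25.8491 + 0.5429·5.6065] = 14.0191
Node 0 (S = 80): V_0 = 1/1.06·[0.4571·39.4802 + 0.5429·14.0191] = 24.2061

$24.21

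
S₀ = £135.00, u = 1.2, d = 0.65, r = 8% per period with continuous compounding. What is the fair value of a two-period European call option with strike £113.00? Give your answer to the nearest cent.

Risk-neutral probability p = (e^0.08 − 0.65)/(1.2 − 0.65) = 0.4333/0.5500 = 0.7878
Terminal stock prices: S_uu = 194.4, S_ud = 105.3, S_dd = 57.04
Terminal payoffs (S − K): max(81.4, 0) = 81.4, max(-7.7, 0) = 0, max(-55.96, 0) = 0
Node u (S = 162): V_u = e^(−0.08)·[0.7878·81.4000 + 0.2122·0.0000] = 59.1962
Node d (S = 87.75): V_d = e^(−0.08)·[0.7878·0.0000 + 0.2122·0.0000] = 0.0000
Node 0 (S = 135): V_0 = e^(−0.08)·[0.7878·59.1962 + 0.2122·0.0000] = 43.0490

£43.05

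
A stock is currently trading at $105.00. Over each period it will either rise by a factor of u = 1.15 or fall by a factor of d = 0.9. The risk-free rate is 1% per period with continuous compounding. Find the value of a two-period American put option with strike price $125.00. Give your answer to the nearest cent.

Risk-neutral probability p = (e^0.01 − 0.9)/(1.15 − 0.9) = 0.1101/0.2500 = 0.4402
Terminal stock prices: S_uu = 138.9, S_ud = 108.7, S_dd = 85.05
Terminal payoffs (K − S): max(-13.86, 0) = 0, max(16.33, 0) = 16.33, max(39.95, 0) = 39.95
Node u (S = 120.7): continuation = e^(−0.01)·[0.4402·0.0000 + 0.5598·16.3250] = 9.0478; exercise value = 4.2500 ≤ continuation, so V_u = 9.0478
Node d (S = 94.5): continuation = e^(−0.01)·[0.4402·16.3250 + 0.5598·39.9500] = 29.2562; exercise value = 30.5000 > continuation, so V_d = 30.5000 (exercise)
Node 0 (S = 105): continuation = e^(−0.01)·[0.4402·9.0478 + 0.5598·30.5000] = 20.8472; exercise value = 20.0000 ≤ continuation, so V_0 = 20.8472

$20.85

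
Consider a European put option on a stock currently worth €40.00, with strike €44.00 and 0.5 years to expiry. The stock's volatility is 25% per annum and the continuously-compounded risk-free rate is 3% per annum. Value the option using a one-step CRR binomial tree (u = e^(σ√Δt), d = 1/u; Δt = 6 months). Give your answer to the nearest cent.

CRR parameters: u = e^(σ√Δt) = e^(0.25·√0.5) = 1.1934, d = 1/u = 0.8380
Per-period rate: rΔt = 0.03·0.5 = 0.015, so R = e^0.015 = 1.0151
Risk-neutral probability p = (e^0.015 − 0.8380)/(1.1934 − 0.8380) = 0.1771/0.3554 = 0.4984
Terminal stock prices: S_u = 47.73, S_d = 33.52
Terminal payoffs (K − S): max(-3.735, 0) = 0, max(10.48, 0) = 10.48
Node 0 (S = 40): V_0 = e^(−0.015)·[0.4984·0.0000 + 0.5016·10.4813] = 5.1787

€5.18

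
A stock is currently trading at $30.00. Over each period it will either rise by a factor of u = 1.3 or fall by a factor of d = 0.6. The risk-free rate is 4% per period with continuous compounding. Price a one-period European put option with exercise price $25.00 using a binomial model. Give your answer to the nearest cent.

Risk-neutral probability p = (e^0.04 − 0.6)/(1.3 − 0.6) = 0.4408/0.7000 = 0.6297
Terminal stock prices: S_u = 39, S_d = 18
Terminal payoffs (K − S): max(-14, 0) = 0, max(7, 0) = 7
Node 0 (S = 30): V_0 = e^(−0.04)·[0.6297·0.0000 + 0.3703·7.0000] = 2.4903

$2.49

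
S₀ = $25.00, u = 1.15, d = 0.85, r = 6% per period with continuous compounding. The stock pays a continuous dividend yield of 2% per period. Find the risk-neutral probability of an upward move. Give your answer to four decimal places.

Per-period risk-free factor R = e^0.06 = 1.0618; dividend-adjusted growth = e^(0.06−0.02) = 1.0408.
Risk-neutral probability p = (1.0408 − 0.85)/(1.15 − 0.85) = 0.1908/0.3000 = 0.6360

p = 0.6360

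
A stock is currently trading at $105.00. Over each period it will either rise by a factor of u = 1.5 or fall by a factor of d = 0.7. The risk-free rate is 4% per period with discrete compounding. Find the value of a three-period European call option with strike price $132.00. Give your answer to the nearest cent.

Risk-neutral probability p = (1 + 0.04 − 0.7)/(1.5 − 0.7) = 0.3400/0.8000 = 0.4250
Terminal stock prices: S_uuu = 354.4, S_uud = 165.4, S_udd = 77.17, S_ddd = 36.01
Terminal payoffs (S − K): max(222.4, 0) = 222.4, max(33.38, 0) = 33.38, max(-54.83, 0) = 0, max(-95.99, 0) = 0
Node uu (S = 236.2): V_uu = 1/1.04·[0.4250·222.3750 + 0.5750·33.3750] = 109.3269
Node ud (S = 110.2): V_ud = 1/1.04·[0.4250·33.3750 + 0.5750·0.0000] = 13.6388
Node dd (S = 51.45): V_dd = 1/1.04·[0.4250·0.0000 + 0.5750·0.0000] = 0.0000
Node u (S = 157.5): V_u = 1/1.04·[0.4250·109.3269 + 0.5750·13.6388] = 52.2176
Node d (S = 73.5): V_d = 1/1.04·[0.4250·13.6388 + 0.5750·0.0000] = 5.5736
Node 0 (S = 105): V_0 = 1/1.04·[0.4250·52.2176 + 0.5750·5.5736] = 24.4204

$24.42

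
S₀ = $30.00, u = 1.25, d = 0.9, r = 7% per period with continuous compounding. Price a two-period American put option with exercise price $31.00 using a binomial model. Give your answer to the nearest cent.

$1.89

Risk-neutral probability p = (e^0.07 − 0.9)/(1.25 − 0.9) = 0.1725/0.3500 = 0.4929
Terminal stock prices: S_uu = 46.88, S_ud = 33.75, S_dd = 24.3
Terminal payoffs (K − S): max(-15.88, 0) = 0, max(-2.75, 0) = 0, max(6.7, 0) = 6.7
Node u (S = 37.5): continuation = e^(−0.07)·[0.4929·0.0000 + 0.5071·0.0000] = 0.0000; exercise value = 0.0000 ≤ continuation, so V_u = 0.0000
Node d (S = 27): continuation = e^(−0.07)·[0.4929·0.0000 + 0.5071·6.7000] = 3.1680; exercise value = 4.0000 > continuation, so V_d = 4.0000 (exercise)
Node 0 (S = 30): continuation = e^(−0.07)·[0.4929·0.0000 + 0.5071·4.0000] = 1.8913; exercise value = 1.0000 ≤ continuation, so V_0 = 1.8913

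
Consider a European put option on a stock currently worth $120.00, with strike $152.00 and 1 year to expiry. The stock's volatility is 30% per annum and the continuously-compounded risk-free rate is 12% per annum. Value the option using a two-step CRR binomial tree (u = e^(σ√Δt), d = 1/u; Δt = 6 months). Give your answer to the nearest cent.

$24.57

CRR parameters: u = e^(σ√Δt) = e^(0.3·√0.5) = 1.2363, d = 1/u = 0.8089
Per-period rate: rΔt = 0.12·0.5 = 0.06, so R = e^0.06 = 1.0618
Risk-neutral probability p = (e^0.06 − 0.8089)/(1.2363 − 0.8089) = 0.2530/0.4275 = 0.5918
Terminal stock prices: S_uu = 183.4, S_ud = 120, S_dd = 78.51
Terminal payoffs (K − S): max(-31.42, 0) = 0, max(32, 0) = 32, max(73.49, 0) = 73.49
Node u (S = 148.4): V_u = e^(−0.06)·[0.5918·0.0000 + 0.4082·32.0000] = 12.3009
Node d (S = 97.06): V_d = e^(−0.06)·[0.5918·32.0000 + 0.4082·73.4899] = 46.0853
Node 0 (S = 120): V_0 = e^(−0.06)·[0.5918·12.3009 + 0.4082·46.0853] = 24.5713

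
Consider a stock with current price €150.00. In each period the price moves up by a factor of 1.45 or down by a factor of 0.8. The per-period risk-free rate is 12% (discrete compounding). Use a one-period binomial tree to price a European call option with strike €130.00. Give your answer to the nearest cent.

Risk-neutral probability p = (1 + 0.12 − 0.8)/(1.45 − 0.8) = 0.3200/0.6500 = 0.4923
Terminal stock prices: S_u = 217.5, S_d = 120
Terminal payoffs (S − K): max(87.5, 0) = 87.5, max(-10, 0) = 0
Node 0 (S = 150): V_0 = 1/1.12·[0.4923·87.5000 + 0.5077·0.0000] = 38.4615

€38.46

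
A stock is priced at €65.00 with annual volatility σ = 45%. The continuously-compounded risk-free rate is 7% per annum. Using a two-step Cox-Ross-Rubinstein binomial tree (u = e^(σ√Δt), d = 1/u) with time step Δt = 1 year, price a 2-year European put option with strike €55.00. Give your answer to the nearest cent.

CRR parameters: u = e^(σ√Δt) = e^(0.45·√1) = 1.5683, d = 1/u = 0.6376
Per-period rate: rΔt = 0.07·1 = 0.07, so R = e^0.07 = 1.0725
Risk-neutral probability p = (e^0.07 − 0.6376)/(1.5683 − 0.6376) = 0.4349/0.9307 = 0.4673
Terminal stock prices: S_uu = 159.9, S_ud = 65, S_dd = 26.43
Terminal payoffs (K − S): max(-104.9, 0) = 0, max(-10, 0) = 0, max(28.57, 0) = 28.57
Node u (S = 101.9): V_u = e^(−0.07)·[0.4673·0.0000 + 0.5327·0.0000] = 0.0000
Node d (S = 41.45): V_d = e^(−0.07)·[0.4673·0.0000 + 0.5327·28.5730] = 14.1926
Node 0 (S = 65): V_0 = e^(−0.07)·[0.4673·0.0000 + 0.5327·14.1926] = 7.0497

€7.05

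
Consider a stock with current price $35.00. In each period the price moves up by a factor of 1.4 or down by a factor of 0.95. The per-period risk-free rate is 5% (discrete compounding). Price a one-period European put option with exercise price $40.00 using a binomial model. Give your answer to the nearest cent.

Risk-neutral probability p = (1 + 0.05 − 0.95)/(1.4 − 0.95) = 0.1000/0.4500 = 0.2222
Terminal stock prices: S_u = 49, S_d = 33.25
Terminal payoffs (K − S): max(-9, 0) = 0, max(6.75, 0) = 6.75
Node 0 (S = 35): V_0 = 1/1.05·[0.2222·0.0000 + 0.7778·6.7500] = 5.0000

$5.00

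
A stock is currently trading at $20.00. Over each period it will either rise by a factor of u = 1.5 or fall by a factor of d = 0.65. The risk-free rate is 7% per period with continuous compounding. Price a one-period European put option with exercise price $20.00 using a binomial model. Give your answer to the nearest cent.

Risk-neutral probability p = (e^0.07 − 0.65)/(1.5 − 0.65) = 0.4225/0.8500 = 0.4971
Terminal stock prices: S_u = 30, S_d = 13
Terminal payoffs (K − S): max(-10, 0) = 0, max(7, 0) = 7
Node 0 (S = 20): V_0 = e^(−0.07)·[0.4971·0.0000 + 0.5029·7.0000] = 3.2825

$3.28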